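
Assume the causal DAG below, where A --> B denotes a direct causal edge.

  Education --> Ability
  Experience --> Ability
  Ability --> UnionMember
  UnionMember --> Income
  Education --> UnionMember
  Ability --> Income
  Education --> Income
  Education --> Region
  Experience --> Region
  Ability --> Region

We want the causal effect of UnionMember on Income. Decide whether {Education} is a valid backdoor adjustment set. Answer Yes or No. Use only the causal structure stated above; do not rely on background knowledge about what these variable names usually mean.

No

Backdoor paths from UnionMember to Income (paths whose first edge points into UnionMember):
  P1: UnionMember <- Education -> Ability -> Income
  P2: UnionMember <- Education -> Region <- Experience -> Ability -> Income
  P3: UnionMember <- Education -> Region <- Ability -> Income
  P4: UnionMember <- Education -> Income
  P5: UnionMember <- Ability <- Experience -> Region <- Education -> Income
  P6: UnionMember <- Ability <- Education -> Income
  P7: UnionMember <- Ability -> Region <- Education -> Income
  P8: UnionMember <- Ability -> Income
Condition 1 (no descendant of UnionMember in the set): holds — descendants of UnionMember are {Income}; none are in {Education}.
Condition 2 (every backdoor path blocked by {Education}):
  P1: blocked at fork node Education ∈ conditioning set.
  P2: blocked at fork node Education ∈ conditioning set.
  P3: blocked at fork node Education ∈ conditioning set.
  P4: blocked at fork node Education ∈ conditioning set.
  P5: blocked at collider Region (neither it nor any descendant is in the conditioning set).
  P6: blocked at fork node Education ∈ conditioning set.
  P7: blocked at collider Region (neither it nor any descendant is in the conditioning set).
  P8: open — no interior node is in the conditioning set.
{Education} does not satisfy the backdoor criterion.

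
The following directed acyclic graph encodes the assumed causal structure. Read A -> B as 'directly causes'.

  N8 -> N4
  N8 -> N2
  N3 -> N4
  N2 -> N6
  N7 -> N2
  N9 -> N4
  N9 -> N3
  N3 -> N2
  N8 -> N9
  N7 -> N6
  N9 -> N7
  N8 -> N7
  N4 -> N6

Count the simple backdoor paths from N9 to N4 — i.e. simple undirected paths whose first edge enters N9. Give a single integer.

8

A backdoor path from N9 to N4 is any simple undirected path whose first edge points into N9 (i.e. leaves N9 via a parent).
Parents of N9: {N8}.
Enumerating:
  P1: N9 <- N8 -> N7 -> N2 <- N3 -> N4
  P2: N9 <- N8 -> N7 -> N2 -> N6 <- N4
  P3: N9 <- N8 -> N7 -> N6 <- N4
  P4: N9 <- N8 -> N7 -> N6 <- N2 <- N3 -> N4
  P5: N9 <- N8 -> N4
  P6: N9 <- N8 -> N2 <- N7 -> N6 <- N4
  P7: N9 <- N8 -> N2 <- N3 -> N4
  P8: N9 <- N8 -> N2 -> N6 <- N4
That exhausts the simple backdoor paths. Count: 8.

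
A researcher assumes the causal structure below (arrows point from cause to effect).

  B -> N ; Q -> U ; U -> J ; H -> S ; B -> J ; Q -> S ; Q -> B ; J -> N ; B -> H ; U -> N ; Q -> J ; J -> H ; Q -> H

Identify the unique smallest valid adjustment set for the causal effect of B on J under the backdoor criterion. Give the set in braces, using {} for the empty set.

Variables eligible for adjustment (non-descendants of B, excluding B and J): {Q, U}.
Backdoor paths from B to J:
  P1: B <- Q -> U -> J
  P2: B <- Q -> U -> N <- J
  P3: B <- Q -> J
  P4: B <- Q -> H <- J
  P5: B <- Q -> S <- H <- J
The empty set is not sufficient: P1 (B <- Q -> U -> J) has no collider blocking it and no conditioned non-collider, so it is open.
Try {Q}:
  P1: blocked at fork node Q ∈ conditioning set.
  P2: blocked at fork node Q ∈ conditioning set.
  P3: blocked at fork node Q ∈ conditioning set.
  P4: blocked at fork node Q ∈ conditioning set.
  P5: blocked at fork node Q ∈ conditioning set.
{Q} contains no descendant of B and blocks every backdoor path.
No other singleton works — e.g. {U} leaves P3 open — so {Q} is the unique smallest valid adjustment set.

{Q}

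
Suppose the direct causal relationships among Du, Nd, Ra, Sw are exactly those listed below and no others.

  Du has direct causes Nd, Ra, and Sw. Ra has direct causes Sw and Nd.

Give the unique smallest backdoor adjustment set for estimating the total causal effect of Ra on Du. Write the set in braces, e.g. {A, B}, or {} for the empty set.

{Nd, Sw}

Variables eligible for adjustment (non-descendants of Ra, excluding Ra and Du): {Nd, Sw}.
Backdoor paths from Ra to Du:
  P1: Ra <- Sw -> Du
  P2: Ra <- Nd -> Du
The empty set is not sufficient: P1 (Ra <- Sw -> Du) has no collider blocking it and no conditioned non-collider, so it is open.
Try {Nd, Sw}:
  P1: blocked at fork node Sw ∈ conditioning set.
  P2: blocked at fork node Nd ∈ conditioning set.
{Nd, Sw} contains no descendant of Ra and blocks every backdoor path.
Every element of {Nd, Sw} is needed (dropping Nd leaves P2 open; dropping Sw leaves P1 open), so no proper subset is valid.
Among all size-2 subsets of the eligible variables, only {Nd, Sw} blocks every backdoor path, so it is the unique smallest valid adjustment set.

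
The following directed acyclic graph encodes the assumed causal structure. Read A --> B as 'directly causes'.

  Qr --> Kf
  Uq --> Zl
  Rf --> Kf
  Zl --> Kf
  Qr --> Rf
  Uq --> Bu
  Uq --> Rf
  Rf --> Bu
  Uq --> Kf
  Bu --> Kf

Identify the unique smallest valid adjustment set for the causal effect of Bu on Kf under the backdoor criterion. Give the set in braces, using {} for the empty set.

{Rf, Uq}

Variables eligible for adjustment (non-descendants of Bu, excluding Bu and Kf): {Qr, Rf, Uq, Zl}.
Backdoor paths from Bu to Kf:
  P1: Bu <- Uq -> Rf <- Qr -> Kf
  P2: Bu <- Uq -> Rf -> Kf
  P3: Bu <- Uq -> Zl -> Kf
  P4: Bu <- Uq -> Kf
  P5: Bu <- Rf <- Qr -> Kf
  P6: Bu <- Rf <- Uq -> Zl -> Kf
  P7: Bu <- Rf <- Uq -> Kf
  P8: Bu <- Rf -> Kf
The empty set is not sufficient: P2 (Bu <- Uq -> Rf -> Kf) has no collider blocking it and no conditioned non-collider, so it is open.
Try {Rf, Uq}:
  P1: blocked at fork node Uq ∈ conditioning set.
  P2: blocked at fork node Uq ∈ conditioning set.
  P3: blocked at fork node Uq ∈ conditioning set.
  P4: blocked at fork node Uq ∈ conditioning set.
  P5: blocked at chain node Rf ∈ conditioning set.
  P6: blocked at chain node Rf ∈ conditioning set.
  P7: blocked at chain node Rf ∈ conditioning set.
  P8: blocked at fork node Rf ∈ conditioning set.
{Rf, Uq} contains no descendant of Bu and blocks every backdoor path.
Every element of {Rf, Uq} is needed (dropping Rf leaves P5 open; dropping Uq leaves P1 open), so no proper subset is valid.
Among all size-2 subsets of the eligible variables, only {Rf, Uq} blocks every backdoor path, so it is the unique smallest valid adjustment set.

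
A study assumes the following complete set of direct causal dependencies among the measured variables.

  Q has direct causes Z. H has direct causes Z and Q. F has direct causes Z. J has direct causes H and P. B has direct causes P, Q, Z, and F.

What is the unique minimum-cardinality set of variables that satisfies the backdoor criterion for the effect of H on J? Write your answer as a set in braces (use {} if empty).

Variables eligible for adjustment (non-descendants of H, excluding H and J): {B, F, P, Q, Z}.
Backdoor paths from H to J:
  P1: H <- Z -> F -> B <- P -> J
  P2: H <- Z -> Q -> B <- P -> J
  P3: H <- Z -> B <- P -> J
  P4: H <- Q <- Z -> F -> B <- P -> J
  P5: H <- Q <- Z -> B <- P -> J
  P6: H <- Q -> B <- P -> J
Each backdoor path contains an unconditioned collider, so every path is already blocked with the empty conditioning set:
  P1: blocked at collider B (neither it nor any descendant is in the conditioning set).
  P2: blocked at collider B (neither it nor any descendant is in the conditioning set).
  P3: blocked at collider B (neither it nor any descendant is in the conditioning set).
  P4: blocked at collider B (neither it nor any descendant is in the conditioning set).
  P5: blocked at collider B (neither it nor any descendant is in the conditioning set).
  P6: blocked at collider B (neither it nor any descendant is in the conditioning set).
The empty set is therefore the unique smallest valid set.

{}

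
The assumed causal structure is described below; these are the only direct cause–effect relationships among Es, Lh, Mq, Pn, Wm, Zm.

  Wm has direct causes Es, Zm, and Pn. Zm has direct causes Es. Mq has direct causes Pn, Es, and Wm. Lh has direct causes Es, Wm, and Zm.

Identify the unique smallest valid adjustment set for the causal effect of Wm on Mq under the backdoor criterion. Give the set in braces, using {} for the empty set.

Variables eligible for adjustment (non-descendants of Wm, excluding Wm and Mq): {Es, Pn, Zm}.
Backdoor paths from Wm to Mq:
  P1: Wm <- Pn -> Mq
  P2: Wm <- Es -> Mq
  P3: Wm <- Zm <- Es -> Mq
  P4: Wm <- Zm -> Lh <- Es -> Mq
The empty set is not sufficient: P1 (Wm <- Pn -> Mq) has no collider blocking it and no conditioned non-collider, so it is open.
Try {Es, Pn}:
  P1: blocked at fork node Pn ∈ conditioning set.
  P2: blocked at fork node Es ∈ conditioning set.
  P3: blocked at fork node Es ∈ conditioning set.
  P4: blocked at collider Lh (neither it nor any descendant is in the conditioning set).
{Es, Pn} contains no descendant of Wm and blocks every backdoor path.
Every element of {Es, Pn} is needed (dropping Es leaves P2 open; dropping Pn leaves P1 open), so no proper subset is valid.
Among all size-2 subsets of the eligible variables, only {Es, Pn} blocks every backdoor path, so it is the unique smallest valid adjustment set.

{Es, Pn}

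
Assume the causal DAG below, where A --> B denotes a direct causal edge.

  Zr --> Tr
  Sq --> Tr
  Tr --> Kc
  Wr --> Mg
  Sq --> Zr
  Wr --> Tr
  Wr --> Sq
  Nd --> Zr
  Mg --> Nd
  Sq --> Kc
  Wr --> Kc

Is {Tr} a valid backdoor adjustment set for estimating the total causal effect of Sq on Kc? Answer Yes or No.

No

Backdoor paths from Sq to Kc (paths whose first edge points into Sq):
  P1: Sq <- Wr -> Mg -> Nd -> Zr -> Tr -> Kc
  P2: Sq <- Wr -> Tr -> Kc
  P3: Sq <- Wr -> Kc
Condition 1 (no descendant of Sq in the set): FAILS — Tr is a descendant of Sq.
Condition 2 (every backdoor path blocked by {Tr}):
  P1: blocked at chain node Tr ∈ conditioning set.
  P2: blocked at chain node Tr ∈ conditioning set.
  P3: open — no interior node is in the conditioning set.
{Tr} does not satisfy the backdoor criterion.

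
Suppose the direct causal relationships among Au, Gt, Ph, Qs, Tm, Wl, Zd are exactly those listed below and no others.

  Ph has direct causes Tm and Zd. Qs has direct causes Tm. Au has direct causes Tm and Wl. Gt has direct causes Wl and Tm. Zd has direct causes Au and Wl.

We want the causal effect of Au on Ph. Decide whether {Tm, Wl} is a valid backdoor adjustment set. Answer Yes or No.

Yes

Backdoor paths from Au to Ph (paths whose first edge points into Au):
  P1: Au <- Wl -> Gt <- Tm -> Ph
  P2: Au <- Wl -> Zd -> Ph
  P3: Au <- Tm -> Gt <- Wl -> Zd -> Ph
  P4: Au <- Tm -> Ph
Condition 1 (no descendant of Au in the set): holds — descendants of Au are {Ph, Zd}; none are in {Tm, Wl}.
Condition 2 (every backdoor path blocked by {Tm, Wl}):
  P1: blocked at fork node Wl ∈ conditioning set.
  P2: blocked at fork node Wl ∈ conditioning set.
  P3: blocked at fork node Tm ∈ conditioning set.
  P4: blocked at fork node Tm ∈ conditioning set.
{Tm, Wl} satisfies the backdoor criterion.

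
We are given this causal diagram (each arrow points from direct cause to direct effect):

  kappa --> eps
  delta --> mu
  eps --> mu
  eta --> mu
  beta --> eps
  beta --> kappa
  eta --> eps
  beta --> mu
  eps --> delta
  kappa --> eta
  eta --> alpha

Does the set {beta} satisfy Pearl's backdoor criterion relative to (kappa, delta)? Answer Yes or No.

Backdoor paths from kappa to delta (paths whose first edge points into kappa):
  P1: kappa <- beta -> eps <- eta -> mu <- delta
  P2: kappa <- beta -> eps -> delta
  P3: kappa <- beta -> eps -> mu <- delta
  P4: kappa <- beta -> mu <- eta -> eps -> delta
  P5: kappa <- beta -> mu <- eps -> delta
  P6: kappa <- beta -> mu <- delta
Condition 1 (no descendant of kappa in the set): holds — descendants of kappa are {alpha, delta, eps, eta, mu}; none are in {beta}.
Condition 2 (every backdoor path blocked by {beta}):
  P1: blocked at fork node beta ∈ conditioning set.
  P2: blocked at fork node beta ∈ conditioning set.
  P3: blocked at fork node beta ∈ conditioning set.
  P4: blocked at fork node beta ∈ conditioning set.
  P5: blocked at fork node beta ∈ conditioning set.
  P6: blocked at fork node beta ∈ conditioning set.
{beta} satisfies the backdoor criterion.

Yes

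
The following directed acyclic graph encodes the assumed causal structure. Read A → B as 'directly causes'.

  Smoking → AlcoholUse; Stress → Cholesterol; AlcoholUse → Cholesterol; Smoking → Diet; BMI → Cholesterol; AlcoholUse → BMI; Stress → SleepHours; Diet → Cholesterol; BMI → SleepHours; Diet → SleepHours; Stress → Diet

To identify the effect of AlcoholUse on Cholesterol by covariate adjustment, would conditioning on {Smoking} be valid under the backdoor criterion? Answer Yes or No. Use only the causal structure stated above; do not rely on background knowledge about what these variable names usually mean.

Yes

Backdoor paths from AlcoholUse to Cholesterol (paths whose first edge points into AlcoholUse):
  P1: AlcoholUse <- Smoking -> Diet <- Stress -> SleepHours <- BMI -> Cholesterol
  P2: AlcoholUse <- Smoking -> Diet <- Stress -> Cholesterol
  P3: AlcoholUse <- Smoking -> Diet -> SleepHours <- BMI -> Cholesterol
  P4: AlcoholUse <- Smoking -> Diet -> SleepHours <- Stress -> Cholesterol
  P5: AlcoholUse <- Smoking -> Diet -> Cholesterol
Condition 1 (no descendant of AlcoholUse in the set): holds — descendants of AlcoholUse are {BMI, Cholesterol, SleepHours}; none are in {Smoking}.
Condition 2 (every backdoor path blocked by {Smoking}):
  P1: blocked at fork node Smoking ∈ conditioning set.
  P2: blocked at fork node Smoking ∈ conditioning set.
  P3: blocked at fork node Smoking ∈ conditioning set.
  P4: blocked at fork node Smoking ∈ conditioning set.
  P5: blocked at fork node Smoking ∈ conditioning set.
{Smoking} satisfies the backdoor criterion.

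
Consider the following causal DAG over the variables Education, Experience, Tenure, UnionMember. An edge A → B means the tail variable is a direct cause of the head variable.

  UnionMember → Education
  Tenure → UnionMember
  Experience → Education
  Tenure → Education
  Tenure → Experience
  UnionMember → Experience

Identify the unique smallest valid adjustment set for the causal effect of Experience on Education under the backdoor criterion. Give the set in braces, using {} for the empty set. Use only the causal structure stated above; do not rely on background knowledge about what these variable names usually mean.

Variables eligible for adjustment (non-descendants of Experience, excluding Experience and Education): {Tenure, UnionMember}.
Backdoor paths from Experience to Education:
  P1: Experience <- Tenure -> UnionMember -> Education
  P2: Experience <- Tenure -> Education
  P3: Experience <- UnionMember <- Tenure -> Education
  P4: Experience <- UnionMember -> Education
The empty set is not sufficient: P1 (Experience <- Tenure -> UnionMember -> Education) has no collider blocking it and no conditioned non-collider, so it is open.
Try {Tenure, UnionMember}:
  P1: blocked at fork node Tenure ∈ conditioning set.
  P2: blocked at fork node Tenure ∈ conditioning set.
  P3: blocked at chain node UnionMember ∈ conditioning set.
  P4: blocked at fork node UnionMember ∈ conditioning set.
{Tenure, UnionMember} contains no descendant of Experience and blocks every backdoor path.
Every element of {Tenure, UnionMember} is needed (dropping Tenure leaves P2 open; dropping UnionMember leaves P4 open), so no proper subset is valid.
Among all size-2 subsets of the eligible variables, only {Tenure, UnionMember} blocks every backdoor path, so it is the unique smallest valid adjustment set.

{Tenure, UnionMember}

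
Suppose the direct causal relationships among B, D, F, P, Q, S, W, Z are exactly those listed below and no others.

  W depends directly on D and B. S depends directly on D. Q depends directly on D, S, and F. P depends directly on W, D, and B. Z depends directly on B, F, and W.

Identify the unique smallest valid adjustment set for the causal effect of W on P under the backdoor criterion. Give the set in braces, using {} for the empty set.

Variables eligible for adjustment (non-descendants of W, excluding W and P): {B, D, F, Q, S}.
Backdoor paths from W to P:
  P1: W <- D -> S -> Q <- F -> Z <- B -> P
  P2: W <- D -> P
  P3: W <- D -> Q <- F -> Z <- B -> P
  P4: W <- B -> Z <- F -> Q <- D -> P
  P5: W <- B -> Z <- F -> Q <- S <- D -> P
  P6: W <- B -> P
The empty set is not sufficient: P2 (W <- D -> P) has no collider blocking it and no conditioned non-collider, so it is open.
Try {B, D}:
  P1: blocked at fork node D ∈ conditioning set.
  P2: blocked at fork node D ∈ conditioning set.
  P3: blocked at fork node D ∈ conditioning set.
  P4: blocked at fork node B ∈ conditioning set.
  P5: blocked at fork node B ∈ conditioning set.
  P6: blocked at fork node B ∈ conditioning set.
{B, D} contains no descendant of W and blocks every backdoor path.
Every element of {B, D} is needed (dropping B leaves P6 open; dropping D leaves P2 open), so no proper subset is valid.
Among all size-2 subsets of the eligible variables, only {B, D} blocks every backdoor path, so it is the unique smallest valid adjustment set.

{B, D}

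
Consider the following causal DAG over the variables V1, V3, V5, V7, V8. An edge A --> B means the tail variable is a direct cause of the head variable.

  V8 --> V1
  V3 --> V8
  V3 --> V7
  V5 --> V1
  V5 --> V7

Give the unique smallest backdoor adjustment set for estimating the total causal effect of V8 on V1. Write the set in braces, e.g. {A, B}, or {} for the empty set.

Variables eligible for adjustment (non-descendants of V8, excluding V8 and V1): {V3, V5, V7}.
Backdoor paths from V8 to V1:
  P1: V8 <- V3 -> V7 <- V5 -> V1
Each backdoor path contains an unconditioned collider, so every path is already blocked with the empty conditioning set:
  P1: blocked at collider V7 (neither it nor any descendant is in the conditioning set).
The empty set is therefore the unique smallest valid set.

{}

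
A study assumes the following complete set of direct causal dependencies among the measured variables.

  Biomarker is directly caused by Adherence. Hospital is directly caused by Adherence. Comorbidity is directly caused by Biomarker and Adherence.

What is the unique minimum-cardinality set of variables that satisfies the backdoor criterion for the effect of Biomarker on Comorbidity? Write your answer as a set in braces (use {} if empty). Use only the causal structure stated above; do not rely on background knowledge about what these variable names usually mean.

{Adherence}

Variables eligible for adjustment (non-descendants of Biomarker, excluding Biomarker and Comorbidity): {Adherence, Hospital}.
Backdoor paths from Biomarker to Comorbidity:
  P1: Biomarker <- Adherence -> Comorbidity
The empty set is not sufficient: P1 (Biomarker <- Adherence -> Comorbidity) has no collider blocking it and no conditioned non-collider, so it is open.
Try {Adherence}:
  P1: blocked at fork node Adherence ∈ conditioning set.
{Adherence} contains no descendant of Biomarker and blocks every backdoor path.
No other singleton works — e.g. {Hospital} leaves P1 open — so {Adherence} is the unique smallest valid adjustment set.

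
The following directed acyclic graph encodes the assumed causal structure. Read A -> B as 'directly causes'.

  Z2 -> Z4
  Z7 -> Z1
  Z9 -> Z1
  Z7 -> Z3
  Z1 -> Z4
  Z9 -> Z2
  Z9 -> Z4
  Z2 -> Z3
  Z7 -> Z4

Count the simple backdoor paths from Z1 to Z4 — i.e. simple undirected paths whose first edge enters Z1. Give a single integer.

6

A backdoor path from Z1 to Z4 is any simple undirected path whose first edge points into Z1 (i.e. leaves Z1 via a parent).
Parents of Z1: {Z7, Z9}.
Enumerating:
  P1: Z1 <- Z9 -> Z2 -> Z3 <- Z7 -> Z4
  P2: Z1 <- Z9 -> Z2 -> Z4
  P3: Z1 <- Z9 -> Z4
  P4: Z1 <- Z7 -> Z3 <- Z2 <- Z9 -> Z4
  P5: Z1 <- Z7 -> Z3 <- Z2 -> Z4
  P6: Z1 <- Z7 -> Z4
That exhausts the simple backdoor paths. Count: 6.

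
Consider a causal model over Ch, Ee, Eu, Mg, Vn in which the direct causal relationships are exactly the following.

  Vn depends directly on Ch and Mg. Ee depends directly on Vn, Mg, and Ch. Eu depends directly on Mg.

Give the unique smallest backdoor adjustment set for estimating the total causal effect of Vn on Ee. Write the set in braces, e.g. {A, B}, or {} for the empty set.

{Ch, Mg}

Variables eligible for adjustment (non-descendants of Vn, excluding Vn and Ee): {Ch, Eu, Mg}.
Backdoor paths from Vn to Ee:
  P1: Vn <- Ch -> Ee
  P2: Vn <- Mg -> Ee
The empty set is not sufficient: P1 (Vn <- Ch -> Ee) has no collider blocking it and no conditioned non-collider, so it is open.
Try {Ch, Mg}:
  P1: blocked at fork node Ch ∈ conditioning set.
  P2: blocked at fork node Mg ∈ conditioning set.
{Ch, Mg} contains no descendant of Vn and blocks every backdoor path.
Every element of {Ch, Mg} is needed (dropping Ch leaves P1 open; dropping Mg leaves P2 open), so no proper subset is valid.
Among all size-2 subsets of the eligible variables, only {Ch, Mg} blocks every backdoor path, so it is the unique smallest valid adjustment set.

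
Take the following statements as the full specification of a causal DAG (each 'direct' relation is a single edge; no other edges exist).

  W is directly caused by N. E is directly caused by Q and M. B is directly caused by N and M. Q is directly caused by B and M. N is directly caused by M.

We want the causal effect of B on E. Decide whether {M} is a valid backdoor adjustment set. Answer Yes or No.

Backdoor paths from B to E (paths whose first edge points into B):
  P1: B <- M -> Q -> E
  P2: B <- M -> E
  P3: B <- N <- M -> Q -> E
  P4: B <- N <- M -> E
Condition 1 (no descendant of B in the set): holds — descendants of B are {E, Q}; none are in {M}.
Condition 2 (every backdoor path blocked by {M}):
  P1: blocked at fork node M ∈ conditioning set.
  P2: blocked at fork node M ∈ conditioning set.
  P3: blocked at fork node M ∈ conditioning set.
  P4: blocked at fork node M ∈ conditioning set.
{M} satisfies the backdoor criterion.

Yes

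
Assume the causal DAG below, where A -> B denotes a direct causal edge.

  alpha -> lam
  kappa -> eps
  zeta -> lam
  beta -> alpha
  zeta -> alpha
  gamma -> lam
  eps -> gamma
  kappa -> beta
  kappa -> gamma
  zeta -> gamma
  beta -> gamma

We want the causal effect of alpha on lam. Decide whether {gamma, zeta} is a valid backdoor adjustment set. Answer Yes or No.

Yes

Backdoor paths from alpha to lam (paths whose first edge points into alpha):
  P1: alpha <- zeta -> gamma -> lam
  P2: alpha <- zeta -> lam
  P3: alpha <- beta <- kappa -> eps -> gamma <- zeta -> lam
  P4: alpha <- beta <- kappa -> eps -> gamma -> lam
  P5: alpha <- beta <- kappa -> gamma <- zeta -> lam
  P6: alpha <- beta <- kappa -> gamma -> lam
  P7: alpha <- beta -> gamma <- zeta -> lam
  P8: alpha <- beta -> gamma -> lam
Condition 1 (no descendant of alpha in the set): holds — descendants of alpha are {lam}; none are in {gamma, zeta}.
Condition 2 (every backdoor path blocked by {gamma, zeta}):
  P1: blocked at fork node zeta ∈ conditioning set.
  P2: blocked at fork node zeta ∈ conditioning set.
  P3: blocked at fork node zeta ∈ conditioning set.
  P4: blocked at chain node gamma ∈ conditioning set.
  P5: blocked at fork node zeta ∈ conditioning set.
  P6: blocked at chain node gamma ∈ conditioning set.
  P7: blocked at fork node zeta ∈ conditioning set.
  P8: blocked at chain node gamma ∈ conditioning set.
{gamma, zeta} satisfies the backdoor criterion.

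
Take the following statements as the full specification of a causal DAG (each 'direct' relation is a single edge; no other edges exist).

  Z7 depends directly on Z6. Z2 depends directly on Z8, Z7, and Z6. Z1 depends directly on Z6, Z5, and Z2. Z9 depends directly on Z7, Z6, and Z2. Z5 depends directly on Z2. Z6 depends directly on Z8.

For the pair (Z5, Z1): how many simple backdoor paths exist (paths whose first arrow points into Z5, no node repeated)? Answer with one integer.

A backdoor path from Z5 to Z1 is any simple undirected path whose first edge points into Z5 (i.e. leaves Z5 via a parent).
Parents of Z5: {Z2}.
Enumerating:
  P1: Z5 <- Z2 <- Z8 -> Z6 -> Z1
  P2: Z5 <- Z2 <- Z6 -> Z1
  P3: Z5 <- Z2 <- Z7 <- Z6 -> Z1
  P4: Z5 <- Z2 <- Z7 -> Z9 <- Z6 -> Z1
  P5: Z5 <- Z2 -> Z9 <- Z6 -> Z1
  P6: Z5 <- Z2 -> Z9 <- Z7 <- Z6 -> Z1
  P7: Z5 <- Z2 -> Z1
That exhausts the simple backdoor paths. Count: 7.

7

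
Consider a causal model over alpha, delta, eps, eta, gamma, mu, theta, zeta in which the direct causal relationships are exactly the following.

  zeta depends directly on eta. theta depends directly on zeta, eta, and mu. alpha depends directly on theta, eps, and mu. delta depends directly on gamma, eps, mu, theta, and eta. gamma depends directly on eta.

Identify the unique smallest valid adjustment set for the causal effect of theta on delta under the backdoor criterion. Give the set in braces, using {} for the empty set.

{eta, mu}

Variables eligible for adjustment (non-descendants of theta, excluding theta and delta): {eps, eta, gamma, mu, zeta}.
Backdoor paths from theta to delta:
  P1: theta <- eta -> gamma -> delta
  P2: theta <- eta -> delta
  P3: theta <- zeta <- eta -> gamma -> delta
  P4: theta <- zeta <- eta -> delta
  P5: theta <- mu -> alpha <- eps -> delta
  P6: theta <- mu -> delta
The empty set is not sufficient: P1 (theta <- eta -> gamma -> delta) has no collider blocking it and no conditioned non-collider, so it is open.
Try {eta, mu}:
  P1: blocked at fork node eta ∈ conditioning set.
  P2: blocked at fork node eta ∈ conditioning set.
  P3: blocked at fork node eta ∈ conditioning set.
  P4: blocked at fork node eta ∈ conditioning set.
  P5: blocked at fork node mu ∈ conditioning set.
  P6: blocked at fork node mu ∈ conditioning set.
{eta, mu} contains no descendant of theta and blocks every backdoor path.
Every element of {eta, mu} is needed (dropping eta leaves P1 open; dropping mu leaves P6 open), so no proper subset is valid.
Among all size-2 subsets of the eligible variables, only {eta, mu} blocks every backdoor path, so it is the unique smallest valid adjustment set.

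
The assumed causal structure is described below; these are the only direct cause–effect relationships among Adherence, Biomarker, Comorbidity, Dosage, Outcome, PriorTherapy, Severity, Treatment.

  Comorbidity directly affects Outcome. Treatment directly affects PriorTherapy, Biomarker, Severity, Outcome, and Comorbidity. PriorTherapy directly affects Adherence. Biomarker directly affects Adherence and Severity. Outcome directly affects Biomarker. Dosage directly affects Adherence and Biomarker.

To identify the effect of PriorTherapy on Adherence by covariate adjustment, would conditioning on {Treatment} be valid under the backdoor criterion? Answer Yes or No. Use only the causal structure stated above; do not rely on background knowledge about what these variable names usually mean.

Yes

Backdoor paths from PriorTherapy to Adherence (paths whose first edge points into PriorTherapy):
  P1: PriorTherapy <- Treatment -> Comorbidity -> Outcome -> Biomarker <- Dosage -> Adherence
  P2: PriorTherapy <- Treatment -> Comorbidity -> Outcome -> Biomarker -> Adherence
  P3: PriorTherapy <- Treatment -> Outcome -> Biomarker <- Dosage -> Adherence
  P4: PriorTherapy <- Treatment -> Outcome -> Biomarker -> Adherence
  P5: PriorTherapy <- Treatment -> Biomarker <- Dosage -> Adherence
  P6: PriorTherapy <- Treatment -> Biomarker -> Adherence
  P7: PriorTherapy <- Treatment -> Severity <- Biomarker <- Dosage -> Adherence
  P8: PriorTherapy <- Treatment -> Severity <- Biomarker -> Adherence
Condition 1 (no descendant of PriorTherapy in the set): holds — descendants of PriorTherapy are {Adherence}; none are in {Treatment}.
Condition 2 (every backdoor path blocked by {Treatment}):
  P1: blocked at fork node Treatment ∈ conditioning set.
  P2: blocked at fork node Treatment ∈ conditioning set.
  P3: blocked at fork node Treatment ∈ conditioning set.
  P4: blocked at fork node Treatment ∈ conditioning set.
  P5: blocked at fork node Treatment ∈ conditioning set.
  P6: blocked at fork node Treatment ∈ conditioning set.
  P7: blocked at fork node Treatment ∈ conditioning set.
  P8: blocked at fork node Treatment ∈ conditioning set.
{Treatment} satisfies the backdoor criterion.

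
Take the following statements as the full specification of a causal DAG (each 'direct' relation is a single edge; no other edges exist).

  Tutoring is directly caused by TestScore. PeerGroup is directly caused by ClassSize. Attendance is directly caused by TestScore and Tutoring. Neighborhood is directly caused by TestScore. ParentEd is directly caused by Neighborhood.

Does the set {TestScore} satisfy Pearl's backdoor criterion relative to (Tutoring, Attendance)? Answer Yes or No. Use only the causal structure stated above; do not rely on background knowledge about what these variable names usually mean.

Backdoor paths from Tutoring to Attendance (paths whose first edge points into Tutoring):
  P1: Tutoring <- TestScore -> Attendance
Condition 1 (no descendant of Tutoring in the set): holds — descendants of Tutoring are {Attendance}; none are in {TestScore}.
Condition 2 (every backdoor path blocked by {TestScore}):
  P1: blocked at fork node TestScore ∈ conditioning set.
{TestScore} satisfies the backdoor criterion.

Yes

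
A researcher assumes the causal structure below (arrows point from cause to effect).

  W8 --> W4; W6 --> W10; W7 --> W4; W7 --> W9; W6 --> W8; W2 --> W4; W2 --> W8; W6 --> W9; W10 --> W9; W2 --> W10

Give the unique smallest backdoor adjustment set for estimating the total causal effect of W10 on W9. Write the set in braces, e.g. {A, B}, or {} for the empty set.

{W6}

Variables eligible for adjustment (non-descendants of W10, excluding W10 and W9): {W2, W4, W6, W7, W8}.
Backdoor paths from W10 to W9:
  P1: W10 <- W6 -> W8 <- W2 -> W4 <- W7 -> W9
  P2: W10 <- W6 -> W8 -> W4 <- W7 -> W9
  P3: W10 <- W6 -> W9
  P4: W10 <- W2 -> W8 <- W6 -> W9
  P5: W10 <- W2 -> W8 -> W4 <- W7 -> W9
  P6: W10 <- W2 -> W4 <- W7 -> W9
  P7: W10 <- W2 -> W4 <- W8 <- W6 -> W9
The empty set is not sufficient: P3 (W10 <- W6 -> W9) has no collider blocking it and no conditioned non-collider, so it is open.
Try {W6}:
  P1: blocked at fork node W6 ∈ conditioning set.
  P2: blocked at fork node W6 ∈ conditioning set.
  P3: blocked at fork node W6 ∈ conditioning set.
  P4: blocked at collider W8 (neither it nor any descendant is in the conditioning set).
  P5: blocked at collider W4 (neither it nor any descendant is in the conditioning set).
  P6: blocked at collider W4 (neither it nor any descendant is in the conditioning set).
  P7: blocked at collider W4 (neither it nor any descendant is in the conditioning set).
{W6} contains no descendant of W10 and blocks every backdoor path.
No other singleton works — e.g. {W2} leaves P3 open — so {W6} is the unique smallest valid adjustment set.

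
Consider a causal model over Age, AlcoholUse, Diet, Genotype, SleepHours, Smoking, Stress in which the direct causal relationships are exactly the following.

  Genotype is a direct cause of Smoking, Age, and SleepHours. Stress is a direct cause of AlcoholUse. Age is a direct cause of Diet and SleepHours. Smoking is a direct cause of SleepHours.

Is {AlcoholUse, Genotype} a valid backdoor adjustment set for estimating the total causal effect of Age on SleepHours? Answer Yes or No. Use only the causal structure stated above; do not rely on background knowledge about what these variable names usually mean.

Yes

Backdoor paths from Age to SleepHours (paths whose first edge points into Age):
  P1: Age <- Genotype -> Smoking -> SleepHours
  P2: Age <- Genotype -> SleepHours
Condition 1 (no descendant of Age in the set): holds — descendants of Age are {Diet, SleepHours}; none are in {AlcoholUse, Genotype}.
Condition 2 (every backdoor path blocked by {AlcoholUse, Genotype}):
  P1: blocked at fork node Genotype ∈ conditioning set.
  P2: blocked at fork node Genotype ∈ conditioning set.
{AlcoholUse, Genotype} satisfies the backdoor criterion.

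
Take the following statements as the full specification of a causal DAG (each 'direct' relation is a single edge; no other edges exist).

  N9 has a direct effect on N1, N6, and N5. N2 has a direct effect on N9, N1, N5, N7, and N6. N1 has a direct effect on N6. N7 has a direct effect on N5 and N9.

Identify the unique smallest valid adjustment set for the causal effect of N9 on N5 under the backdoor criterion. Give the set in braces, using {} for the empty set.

Variables eligible for adjustment (non-descendants of N9, excluding N9 and N5): {N2, N7}.
Backdoor paths from N9 to N5:
  P1: N9 <- N2 -> N7 -> N5
  P2: N9 <- N2 -> N5
  P3: N9 <- N7 <- N2 -> N5
  P4: N9 <- N7 -> N5
The empty set is not sufficient: P1 (N9 <- N2 -> N7 -> N5) has no collider blocking it and no conditioned non-collider, so it is open.
Try {N2, N7}:
  P1: blocked at fork node N2 ∈ conditioning set.
  P2: blocked at fork node N2 ∈ conditioning set.
  P3: blocked at chain node N7 ∈ conditioning set.
  P4: blocked at fork node N7 ∈ conditioning set.
{N2, N7} contains no descendant of N9 and blocks every backdoor path.
Every element of {N2, N7} is needed (dropping N2 leaves P2 open; dropping N7 leaves P4 open), so no proper subset is valid.
Among all size-2 subsets of the eligible variables, only {N2, N7} blocks every backdoor path, so it is the unique smallest valid adjustment set.

{N2, N7}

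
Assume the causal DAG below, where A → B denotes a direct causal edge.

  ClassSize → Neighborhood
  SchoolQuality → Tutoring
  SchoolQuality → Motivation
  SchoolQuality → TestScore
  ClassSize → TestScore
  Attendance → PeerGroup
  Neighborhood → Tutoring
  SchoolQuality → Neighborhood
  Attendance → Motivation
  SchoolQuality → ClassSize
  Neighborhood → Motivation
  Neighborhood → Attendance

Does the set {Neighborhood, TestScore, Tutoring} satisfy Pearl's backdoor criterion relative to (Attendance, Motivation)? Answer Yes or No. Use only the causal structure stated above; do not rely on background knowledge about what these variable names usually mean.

Yes

Backdoor paths from Attendance to Motivation (paths whose first edge points into Attendance):
  P1: Attendance <- Neighborhood <- SchoolQuality -> Motivation
  P2: Attendance <- Neighborhood <- ClassSize <- SchoolQuality -> Motivation
  P3: Attendance <- Neighborhood <- ClassSize -> TestScore <- SchoolQuality -> Motivation
  P4: Attendance <- Neighborhood -> Tutoring <- SchoolQuality -> Motivation
  P5: Attendance <- Neighborhood -> Motivation
Condition 1 (no descendant of Attendance in the set): holds — descendants of Attendance are {Motivation, PeerGroup}; none are in {Neighborhood, TestScore, Tutoring}.
Condition 2 (every backdoor path blocked by {Neighborhood, TestScore, Tutoring}):
  P1: blocked at chain node Neighborhood ∈ conditioning set.
  P2: blocked at chain node Neighborhood ∈ conditioning set.
  P3: blocked at chain node Neighborhood ∈ conditioning set.
  P4: blocked at fork node Neighborhood ∈ conditioning set.
  P5: blocked at fork node Neighborhood ∈ conditioning set.
{Neighborhood, TestScore, Tutoring} satisfies the backdoor criterion.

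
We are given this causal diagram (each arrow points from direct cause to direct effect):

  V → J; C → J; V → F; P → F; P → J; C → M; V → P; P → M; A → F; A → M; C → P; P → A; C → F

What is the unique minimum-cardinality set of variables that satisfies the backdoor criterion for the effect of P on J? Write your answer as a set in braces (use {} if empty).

Variables eligible for adjustment (non-descendants of P, excluding P and J): {C, V}.
Backdoor paths from P to J:
  P1: P <- C -> M <- A -> F <- V -> J
  P2: P <- C -> J
  P3: P <- C -> F <- V -> J
  P4: P <- V -> J
  P5: P <- V -> F <- C -> J
  P6: P <- V -> F <- A -> M <- C -> J
The empty set is not sufficient: P2 (P <- C -> J) has no collider blocking it and no conditioned non-collider, so it is open.
Try {C, V}:
  P1: blocked at fork node C ∈ conditioning set.
  P2: blocked at fork node C ∈ conditioning set.
  P3: blocked at fork node C ∈ conditioning set.
  P4: blocked at fork node V ∈ conditioning set.
  P5: blocked at fork node V ∈ conditioning set.
  P6: blocked at fork node V ∈ conditioning set.
{C, V} contains no descendant of P and blocks every backdoor path.
Every element of {C, V} is needed (dropping C leaves P2 open; dropping V leaves P4 open), so no proper subset is valid.
Among all size-2 subsets of the eligible variables, only {C, V} blocks every backdoor path, so it is the unique smallest valid adjustment set.

{C, V}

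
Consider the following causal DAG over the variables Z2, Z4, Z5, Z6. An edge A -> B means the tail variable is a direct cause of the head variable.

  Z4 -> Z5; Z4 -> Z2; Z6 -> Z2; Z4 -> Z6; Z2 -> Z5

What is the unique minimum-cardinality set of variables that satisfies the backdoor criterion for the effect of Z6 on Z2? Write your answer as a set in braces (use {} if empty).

{Z4}

Variables eligible for adjustment (non-descendants of Z6, excluding Z6 and Z2): {Z4}.
Backdoor paths from Z6 to Z2:
  P1: Z6 <- Z4 -> Z2
  P2: Z6 <- Z4 -> Z5 <- Z2
The empty set is not sufficient: P1 (Z6 <- Z4 -> Z2) has no collider blocking it and no conditioned non-collider, so it is open.
Try {Z4}:
  P1: blocked at fork node Z4 ∈ conditioning set.
  P2: blocked at fork node Z4 ∈ conditioning set.
{Z4} contains no descendant of Z6 and blocks every backdoor path.
{Z4} is the unique smallest valid adjustment set.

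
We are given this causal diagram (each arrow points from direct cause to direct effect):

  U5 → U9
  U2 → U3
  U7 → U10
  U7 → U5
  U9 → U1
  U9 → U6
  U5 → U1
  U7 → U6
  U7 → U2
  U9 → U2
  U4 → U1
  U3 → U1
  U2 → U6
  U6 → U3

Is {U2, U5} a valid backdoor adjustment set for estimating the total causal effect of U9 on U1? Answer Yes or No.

No

Backdoor paths from U9 to U1 (paths whose first edge points into U9):
  P1: U9 <- U5 <- U7 -> U2 -> U6 -> U3 -> U1
  P2: U9 <- U5 <- U7 -> U2 -> U3 -> U1
  P3: U9 <- U5 <- U7 -> U6 <- U2 -> U3 -> U1
  P4: U9 <- U5 <- U7 -> U6 -> U3 -> U1
  P5: U9 <- U5 -> U1
Condition 1 (no descendant of U9 in the set): FAILS — U2 is a descendant of U9.
Condition 2 (every backdoor path blocked by {U2, U5}):
  P1: blocked at chain node U5 ∈ conditioning set.
  P2: blocked at chain node U5 ∈ conditioning set.
  P3: blocked at chain node U5 ∈ conditioning set.
  P4: blocked at chain node U5 ∈ conditioning set.
  P5: blocked at fork node U5 ∈ conditioning set.
{U2, U5} does not satisfy the backdoor criterion.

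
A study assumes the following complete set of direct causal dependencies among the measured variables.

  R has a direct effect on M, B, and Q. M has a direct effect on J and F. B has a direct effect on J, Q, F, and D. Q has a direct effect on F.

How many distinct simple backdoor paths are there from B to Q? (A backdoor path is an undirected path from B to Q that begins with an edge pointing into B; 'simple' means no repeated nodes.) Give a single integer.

A backdoor path from B to Q is any simple undirected path whose first edge points into B (i.e. leaves B via a parent).
Parents of B: {R}.
Enumerating:
  P1: B <- R -> Q
  P2: B <- R -> M -> F <- Q
That exhausts the simple backdoor paths. Count: 2.

2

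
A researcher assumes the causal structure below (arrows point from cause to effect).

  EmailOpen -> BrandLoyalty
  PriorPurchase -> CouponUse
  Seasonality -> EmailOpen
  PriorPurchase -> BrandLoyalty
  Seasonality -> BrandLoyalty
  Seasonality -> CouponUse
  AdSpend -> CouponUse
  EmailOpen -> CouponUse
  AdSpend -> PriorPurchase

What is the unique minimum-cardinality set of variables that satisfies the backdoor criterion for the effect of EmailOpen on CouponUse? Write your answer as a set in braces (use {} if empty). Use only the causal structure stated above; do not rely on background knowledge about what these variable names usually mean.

{Seasonality}

Variables eligible for adjustment (non-descendants of EmailOpen, excluding EmailOpen and CouponUse): {AdSpend, PriorPurchase, Seasonality}.
Backdoor paths from EmailOpen to CouponUse:
  P1: EmailOpen <- Seasonality -> CouponUse
  P2: EmailOpen <- Seasonality -> BrandLoyalty <- PriorPurchase <- AdSpend -> CouponUse
  P3: EmailOpen <- Seasonality -> BrandLoyalty <- PriorPurchase -> CouponUse
The empty set is not sufficient: P1 (EmailOpen <- Seasonality -> CouponUse) has no collider blocking it and no conditioned non-collider, so it is open.
Try {Seasonality}:
  P1: blocked at fork node Seasonality ∈ conditioning set.
  P2: blocked at fork node Seasonality ∈ conditioning set.
  P3: blocked at fork node Seasonality ∈ conditioning set.
{Seasonality} contains no descendant of EmailOpen and blocks every backdoor path.
No other singleton works — e.g. {AdSpend} leaves P1 open — so {Seasonality} is the unique smallest valid adjustment set.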